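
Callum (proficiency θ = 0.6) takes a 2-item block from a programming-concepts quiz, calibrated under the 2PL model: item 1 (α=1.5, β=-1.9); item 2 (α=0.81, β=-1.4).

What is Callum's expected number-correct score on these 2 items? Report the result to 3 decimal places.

P(θ) = 1 / (1 + exp(−α(θ − β)))
P_1 = 1/(1+e^{-3.7500}) = 0.9770
P_2 = 1/(1+e^{-1.6200}) = 0.8348
E[score] = 0.9770 + 0.8348 = 1.8118

1.812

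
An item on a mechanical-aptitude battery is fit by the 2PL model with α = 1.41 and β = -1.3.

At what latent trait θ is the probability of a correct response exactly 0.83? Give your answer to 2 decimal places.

P(θ) = 1 / (1 + exp(−α(θ − β)))
logit = ln(0.8300/0.1700) = 1.5856
θ = β + logit/(α) = -1.3 + 1.5856/1.4100 = -0.1754

-0.18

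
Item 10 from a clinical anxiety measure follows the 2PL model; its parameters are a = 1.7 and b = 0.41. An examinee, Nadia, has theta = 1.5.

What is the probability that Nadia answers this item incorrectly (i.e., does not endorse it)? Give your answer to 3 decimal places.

0.136

P(theta) = 1 / (1 + exp(−a(theta − b)))
Exponent: 1.7 × (1.5 − 0.41) = 1.8530
1/(1 + e^{-1.8530}) = 0.8645
P(incorrect) = 1 − 0.8645 = 0.1355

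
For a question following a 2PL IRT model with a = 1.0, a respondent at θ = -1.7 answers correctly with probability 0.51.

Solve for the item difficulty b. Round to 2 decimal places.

P(θ) = 1 / (1 + exp(−a(θ − b)))
logit(0.51) = ln(0.51/0.49) = 0.0400
b = θ − logit/(a) = -1.7 − 0.0400/1.0000 = -1.7400

-1.74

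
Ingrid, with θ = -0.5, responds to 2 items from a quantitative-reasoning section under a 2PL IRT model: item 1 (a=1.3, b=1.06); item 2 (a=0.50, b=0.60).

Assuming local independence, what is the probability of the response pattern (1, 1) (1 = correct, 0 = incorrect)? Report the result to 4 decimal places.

0.0425

P(θ) = 1 / (1 + exp(−a(θ − b)))
P_1 = 1/(1+e^{2.0280}) = 0.1163
P_2 = 1/(1+e^{0.5500}) = 0.3659
L = P_1 × P_2 = 0.1163 × 0.3659 = 0.04255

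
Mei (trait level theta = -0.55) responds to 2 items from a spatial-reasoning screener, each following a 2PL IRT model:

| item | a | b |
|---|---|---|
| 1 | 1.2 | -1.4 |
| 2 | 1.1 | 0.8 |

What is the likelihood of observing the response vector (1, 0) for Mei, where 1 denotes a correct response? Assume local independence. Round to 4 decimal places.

0.5992

P(theta) = 1 / (1 + exp(−a(theta − b)))
P_1 = 1/(1+e^{-1.0200}) = 0.7350
P_2 = 1/(1+e^{1.4850}) = 0.1847
L = P_1 × (1−P_2) = 0.7350 × 0.8153 = 0.59924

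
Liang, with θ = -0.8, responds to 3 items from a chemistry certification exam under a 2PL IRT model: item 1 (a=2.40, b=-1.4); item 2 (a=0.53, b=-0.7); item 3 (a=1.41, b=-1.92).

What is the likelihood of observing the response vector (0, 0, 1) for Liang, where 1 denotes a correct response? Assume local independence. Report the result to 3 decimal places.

0.082

P(θ) = 1 / (1 + exp(−a(θ − b)))
P_1 = 1/(1+e^{-1.4400}) = 0.8085
P_2 = 1/(1+e^{0.0530}) = 0.4868
P_3 = 1/(1+e^{-1.5792}) = 0.8291
L = (1−P_1) × (1−P_2) × P_3 = 0.1915 × 0.5132 × 0.8291 = 0.08151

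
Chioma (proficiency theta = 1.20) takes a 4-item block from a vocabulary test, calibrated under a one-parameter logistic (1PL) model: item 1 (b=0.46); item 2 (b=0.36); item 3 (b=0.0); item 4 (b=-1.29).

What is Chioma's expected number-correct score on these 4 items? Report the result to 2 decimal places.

3.07

P(theta) = 1 / (1 + exp(−(theta − b)))
P_1 = 1/(1+e^{-0.7400}) = 0.6770
P_2 = 1/(1+e^{-0.8400}) = 0.6985
P_3 = 1/(1+e^{-1.2000}) = 0.7685
P_4 = 1/(1+e^{-2.4900}) = 0.9234
E[score] = 0.6770 + 0.6985 + 0.7685 + 0.9234 = 3.0674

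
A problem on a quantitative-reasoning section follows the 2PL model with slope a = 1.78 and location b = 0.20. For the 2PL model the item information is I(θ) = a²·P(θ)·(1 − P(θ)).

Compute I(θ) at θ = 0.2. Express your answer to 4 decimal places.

P = 1/(1+e^{0.0000}) = 0.5000
P(1−P) = 0.5000 × 0.5000 = 0.2500
I = a² × P(1−P) = 1.78² × 0.2500 = 0.79210

0.7921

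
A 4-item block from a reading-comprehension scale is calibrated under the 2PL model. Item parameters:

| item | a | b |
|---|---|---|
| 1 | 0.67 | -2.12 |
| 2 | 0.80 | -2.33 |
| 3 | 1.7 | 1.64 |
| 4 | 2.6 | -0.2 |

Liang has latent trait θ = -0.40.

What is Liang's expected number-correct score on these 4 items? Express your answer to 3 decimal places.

1.987

P(θ) = 1 / (1 + exp(−a(θ − b)))
P_1 = 1/(1+e^{-1.1524}) = 0.7599
P_2 = 1/(1+e^{-1.5440}) = 0.8240
P_3 = 1/(1+e^{3.4680}) = 0.0302
P_4 = 1/(1+e^{0.5200}) = 0.3729
E[score] = 0.7599 + 0.8240 + 0.0302 + 0.3729 = 1.9871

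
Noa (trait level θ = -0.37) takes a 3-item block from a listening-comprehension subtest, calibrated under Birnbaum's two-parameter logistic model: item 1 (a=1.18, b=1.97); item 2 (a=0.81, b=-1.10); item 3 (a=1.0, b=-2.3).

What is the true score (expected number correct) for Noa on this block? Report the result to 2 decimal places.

1.58

P(θ) = 1 / (1 + exp(−a(θ − b)))
P_1 = 1/(1+e^{2.7612}) = 0.0595
P_2 = 1/(1+e^{-0.5913}) = 0.6437
P_3 = 1/(1+e^{-1.9300}) = 0.8732
E[score] = 0.0595 + 0.6437 + 0.8732 = 1.5764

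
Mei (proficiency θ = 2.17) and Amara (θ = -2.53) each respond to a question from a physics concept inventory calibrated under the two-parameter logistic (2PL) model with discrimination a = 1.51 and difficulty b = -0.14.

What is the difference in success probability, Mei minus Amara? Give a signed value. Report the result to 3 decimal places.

P(θ) = 1 / (1 + exp(−a(θ − b)))
P(Mei) = 0.9703  [exponent 3.4881]
P(Amara) = 0.0264  [exponent -3.6089]
Difference = 0.9703 − 0.0264 = 0.9440

0.944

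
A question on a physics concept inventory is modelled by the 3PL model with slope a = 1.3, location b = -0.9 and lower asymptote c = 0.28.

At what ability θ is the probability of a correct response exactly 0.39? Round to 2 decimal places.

-2.22

P(θ) = c + (1 − c) · 1 / (1 + exp(−a(θ − b)))
Remove guessing floor: (0.39 − 0.28)/(1 − 0.28) = 0.1528
logit = ln(0.1528/0.8472) = -1.7130
θ = b + logit/(a) = -0.9 + (-1.7130)/1.3000 = -2.2177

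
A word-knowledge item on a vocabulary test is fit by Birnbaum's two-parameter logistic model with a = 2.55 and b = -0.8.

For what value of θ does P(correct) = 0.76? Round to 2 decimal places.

P(θ) = 1 / (1 + exp(−a(θ − b)))
logit = ln(0.7600/0.2400) = 1.1527
θ = b + logit/(a) = -0.8 + 1.1527/2.5500 = -0.3480

-0.35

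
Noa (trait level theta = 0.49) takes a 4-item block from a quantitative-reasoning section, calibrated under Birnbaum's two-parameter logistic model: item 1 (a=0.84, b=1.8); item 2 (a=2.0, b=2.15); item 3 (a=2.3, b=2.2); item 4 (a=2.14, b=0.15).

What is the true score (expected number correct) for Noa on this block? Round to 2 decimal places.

0.98

P(theta) = 1 / (1 + exp(−a(theta − b)))
P_1 = 1/(1+e^{1.1004}) = 0.2497
P_2 = 1/(1+e^{3.3200}) = 0.0349
P_3 = 1/(1+e^{3.9330}) = 0.0192
P_4 = 1/(1+e^{-0.7276}) = 0.6743
E[score] = 0.2497 + 0.0349 + 0.0192 + 0.6743 = 0.9780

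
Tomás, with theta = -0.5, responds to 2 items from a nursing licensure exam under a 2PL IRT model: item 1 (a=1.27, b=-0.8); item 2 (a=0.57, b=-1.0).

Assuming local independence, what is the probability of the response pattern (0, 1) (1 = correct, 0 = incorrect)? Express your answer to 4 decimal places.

P(theta) = 1 / (1 + exp(−a(theta − b)))
P_1 = 1/(1+e^{-0.3810}) = 0.5941
P_2 = 1/(1+e^{-0.2850}) = 0.5708
L = (1−P_1) × P_2 = 0.4059 × 0.5708 = 0.23167

0.2317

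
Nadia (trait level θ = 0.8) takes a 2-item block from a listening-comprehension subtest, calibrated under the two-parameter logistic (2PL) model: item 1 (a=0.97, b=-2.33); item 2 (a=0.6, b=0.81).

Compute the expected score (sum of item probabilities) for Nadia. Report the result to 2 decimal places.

1.45

P(θ) = 1 / (1 + exp(−a(θ − b)))
P_1 = 1/(1+e^{-3.0361}) = 0.9542
P_2 = 1/(1+e^{0.0060}) = 0.4985
E[score] = 0.9542 + 0.4985 = 1.4527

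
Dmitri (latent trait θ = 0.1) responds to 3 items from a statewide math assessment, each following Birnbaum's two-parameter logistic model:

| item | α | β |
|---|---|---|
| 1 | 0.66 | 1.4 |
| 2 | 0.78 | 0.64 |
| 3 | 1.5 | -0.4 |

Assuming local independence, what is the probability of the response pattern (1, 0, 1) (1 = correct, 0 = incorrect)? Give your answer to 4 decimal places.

P(θ) = 1 / (1 + exp(−α(θ − β)))
P_1 = 1/(1+e^{0.8580}) = 0.2978
P_2 = 1/(1+e^{0.4212}) = 0.3962
P_3 = 1/(1+e^{-0.7500}) = 0.6792
L = P_1 × (1−P_2) × P_3 = 0.2978 × 0.6038 × 0.6792 = 0.12210

0.1221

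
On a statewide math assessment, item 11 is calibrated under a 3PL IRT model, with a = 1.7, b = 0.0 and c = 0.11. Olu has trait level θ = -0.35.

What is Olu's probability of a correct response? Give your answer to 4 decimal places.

0.4264

P(θ) = c + (1 − c) · 1 / (1 + exp(−a(θ − b)))
Exponent: 1.7 × (-0.35 − 0.0) = -0.5950
1/(1 + e^{0.5950}) = 0.3555
P = 0.11 + 0.89 × 0.3555 = 0.4264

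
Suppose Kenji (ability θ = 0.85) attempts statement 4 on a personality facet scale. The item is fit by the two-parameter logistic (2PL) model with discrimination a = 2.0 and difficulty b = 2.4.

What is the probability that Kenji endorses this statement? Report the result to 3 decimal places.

0.043

P(θ) = 1 / (1 + exp(−a(θ − b)))
Exponent: 2.0 × (0.85 − 2.4) = -3.1000
1/(1 + e^{3.1000}) = 0.0431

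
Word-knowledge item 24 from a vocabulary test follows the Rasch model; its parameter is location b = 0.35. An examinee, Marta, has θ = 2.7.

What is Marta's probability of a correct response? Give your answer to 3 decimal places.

P(θ) = 1 / (1 + exp(−(θ − b)))
Exponent: (2.7 − 0.35) = 2.3500
1/(1 + e^{-2.3500}) = 0.9129
P = 0.9129

0.913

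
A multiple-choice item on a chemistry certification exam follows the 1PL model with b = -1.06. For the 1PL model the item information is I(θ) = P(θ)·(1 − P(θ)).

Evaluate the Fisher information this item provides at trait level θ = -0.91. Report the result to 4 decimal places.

P = 1/(1+e^{-0.1500}) = 0.5374
P(1−P) = 0.5374 × 0.4626 = 0.2486
I = P(1−P) = 0.24860

0.2486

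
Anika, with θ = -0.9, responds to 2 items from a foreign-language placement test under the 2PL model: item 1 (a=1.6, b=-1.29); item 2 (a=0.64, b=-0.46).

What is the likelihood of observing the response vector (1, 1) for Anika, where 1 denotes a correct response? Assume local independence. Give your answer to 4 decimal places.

P(θ) = 1 / (1 + exp(−a(θ − b)))
P_1 = 1/(1+e^{-0.6240}) = 0.6511
P_2 = 1/(1+e^{0.2816}) = 0.4301
L = P_1 × P_2 = 0.6511 × 0.4301 = 0.28003

0.2800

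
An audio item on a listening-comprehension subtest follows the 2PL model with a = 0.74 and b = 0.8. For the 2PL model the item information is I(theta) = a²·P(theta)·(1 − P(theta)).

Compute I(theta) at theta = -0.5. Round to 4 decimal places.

0.1095

P = 1/(1+e^{0.9620}) = 0.2765
P(1−P) = 0.2765 × 0.7235 = 0.2000
I = a² × P(1−P) = 0.74² × 0.2000 = 0.10954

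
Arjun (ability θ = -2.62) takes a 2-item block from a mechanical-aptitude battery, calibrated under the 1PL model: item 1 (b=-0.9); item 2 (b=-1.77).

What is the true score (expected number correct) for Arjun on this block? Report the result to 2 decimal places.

P(θ) = 1 / (1 + exp(−(θ − b)))
P_1 = 1/(1+e^{1.7200}) = 0.1519
P_2 = 1/(1+e^{0.8500}) = 0.2994
E[score] = 0.1519 + 0.2994 = 0.4513

0.45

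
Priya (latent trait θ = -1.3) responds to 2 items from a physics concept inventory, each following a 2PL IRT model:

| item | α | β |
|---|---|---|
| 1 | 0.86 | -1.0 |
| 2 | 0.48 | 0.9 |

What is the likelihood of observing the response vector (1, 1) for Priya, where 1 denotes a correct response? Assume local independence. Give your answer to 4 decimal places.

P(θ) = 1 / (1 + exp(−α(θ − β)))
P_1 = 1/(1+e^{0.2580}) = 0.4359
P_2 = 1/(1+e^{1.0560}) = 0.2581
L = P_1 × P_2 = 0.4359 × 0.2581 = 0.11248

0.1125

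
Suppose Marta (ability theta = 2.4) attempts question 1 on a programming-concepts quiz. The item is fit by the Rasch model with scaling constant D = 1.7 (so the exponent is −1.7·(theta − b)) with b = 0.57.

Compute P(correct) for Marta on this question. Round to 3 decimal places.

0.957

P(theta) = 1 / (1 + exp(−D·(theta − b)))
Exponent: 1.7 × (2.4 − 0.57) = 3.1110
1/(1 + e^{-3.1110}) = 0.9573
P = 0.9573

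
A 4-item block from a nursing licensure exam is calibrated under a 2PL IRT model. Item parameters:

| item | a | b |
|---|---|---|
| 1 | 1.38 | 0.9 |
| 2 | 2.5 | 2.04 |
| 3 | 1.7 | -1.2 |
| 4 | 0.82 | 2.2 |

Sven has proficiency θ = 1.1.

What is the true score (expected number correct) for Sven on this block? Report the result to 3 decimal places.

1.925

P(θ) = 1 / (1 + exp(−a(θ − b)))
P_1 = 1/(1+e^{-0.2760}) = 0.5686
P_2 = 1/(1+e^{2.3500}) = 0.0871
P_3 = 1/(1+e^{-3.9100}) = 0.9804
P_4 = 1/(1+e^{0.9020}) = 0.2886
E[score] = 0.5686 + 0.0871 + 0.9804 + 0.2886 = 1.9246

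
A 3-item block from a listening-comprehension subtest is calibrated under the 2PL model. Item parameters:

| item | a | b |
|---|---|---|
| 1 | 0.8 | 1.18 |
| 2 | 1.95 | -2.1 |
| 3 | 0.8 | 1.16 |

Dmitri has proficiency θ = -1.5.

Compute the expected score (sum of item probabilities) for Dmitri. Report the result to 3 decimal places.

0.974

P(θ) = 1 / (1 + exp(−a(θ − b)))
P_1 = 1/(1+e^{2.1440}) = 0.1049
P_2 = 1/(1+e^{-1.1700}) = 0.7631
P_3 = 1/(1+e^{2.1280}) = 0.1064
E[score] = 0.1049 + 0.7631 + 0.1064 = 0.9744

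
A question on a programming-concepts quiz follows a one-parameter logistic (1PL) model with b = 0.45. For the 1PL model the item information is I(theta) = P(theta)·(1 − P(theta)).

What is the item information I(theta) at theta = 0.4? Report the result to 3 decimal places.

0.250

P = 1/(1+e^{0.0500}) = 0.4875
P(1−P) = 0.4875 × 0.5125 = 0.2498
I = P(1−P) = 0.24984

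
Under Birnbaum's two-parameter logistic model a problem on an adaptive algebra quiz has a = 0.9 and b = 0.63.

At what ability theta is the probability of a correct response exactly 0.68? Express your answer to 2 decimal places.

1.47

P(theta) = 1 / (1 + exp(−a(theta − b)))
logit = ln(0.6800/0.3200) = 0.7538
theta = b + logit/(a) = 0.63 + 0.7538/0.9000 = 1.4675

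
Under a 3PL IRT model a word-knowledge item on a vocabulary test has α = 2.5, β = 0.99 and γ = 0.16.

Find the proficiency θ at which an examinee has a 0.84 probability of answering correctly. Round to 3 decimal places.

1.569

P(θ) = γ + (1 − γ) · 1 / (1 + exp(−α(θ − β)))
Remove guessing floor: (0.84 − 0.16)/(1 − 0.16) = 0.8095
logit = ln(0.8095/0.1905) = 1.4469
θ = β + logit/(α) = 0.99 + 1.4469/2.5000 = 1.5688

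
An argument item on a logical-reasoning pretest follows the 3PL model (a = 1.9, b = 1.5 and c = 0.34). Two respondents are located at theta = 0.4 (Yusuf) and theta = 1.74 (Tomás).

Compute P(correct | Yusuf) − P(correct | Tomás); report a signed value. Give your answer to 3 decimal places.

-0.331

P(theta) = c + (1 − c) · 1 / (1 + exp(−a(theta − b)))
P(Yusuf) = 0.4126  [exponent -2.0900]
P(Tomás) = 0.7440  [exponent 0.4560]
Difference = 0.4126 − 0.7440 = -0.3313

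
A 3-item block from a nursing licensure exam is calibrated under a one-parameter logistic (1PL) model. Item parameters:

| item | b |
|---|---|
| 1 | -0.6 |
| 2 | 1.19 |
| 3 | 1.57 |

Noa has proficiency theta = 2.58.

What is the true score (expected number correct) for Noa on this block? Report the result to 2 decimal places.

P(theta) = 1 / (1 + exp(−(theta − b)))
P_1 = 1/(1+e^{-3.1800}) = 0.9601
P_2 = 1/(1+e^{-1.3900}) = 0.8006
P_3 = 1/(1+e^{-1.0100}) = 0.7330
E[score] = 0.9601 + 0.8006 + 0.7330 = 2.4937

2.49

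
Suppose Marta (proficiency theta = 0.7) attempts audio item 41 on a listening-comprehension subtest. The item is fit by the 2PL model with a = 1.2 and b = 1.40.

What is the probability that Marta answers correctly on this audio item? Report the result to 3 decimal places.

0.302

P(theta) = 1 / (1 + exp(−a(theta − b)))
Exponent: 1.2 × (0.7 − 1.40) = -0.8400
1/(1 + e^{0.8400}) = 0.3015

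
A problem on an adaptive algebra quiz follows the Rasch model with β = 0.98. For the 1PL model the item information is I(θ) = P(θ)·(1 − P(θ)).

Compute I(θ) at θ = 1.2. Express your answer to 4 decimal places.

0.2470

P = 1/(1+e^{-0.2200}) = 0.5548
P(1−P) = 0.5548 × 0.4452 = 0.2470
I = P(1−P) = 0.24700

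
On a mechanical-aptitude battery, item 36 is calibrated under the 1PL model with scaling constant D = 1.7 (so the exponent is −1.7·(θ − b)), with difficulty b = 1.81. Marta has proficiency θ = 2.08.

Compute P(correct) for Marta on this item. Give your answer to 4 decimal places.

P(θ) = 1 / (1 + exp(−D·(θ − b)))
Exponent: 1.7 × (2.08 − 1.81) = 0.4590
1/(1 + e^{-0.4590}) = 0.6128
P = 0.6128

0.6128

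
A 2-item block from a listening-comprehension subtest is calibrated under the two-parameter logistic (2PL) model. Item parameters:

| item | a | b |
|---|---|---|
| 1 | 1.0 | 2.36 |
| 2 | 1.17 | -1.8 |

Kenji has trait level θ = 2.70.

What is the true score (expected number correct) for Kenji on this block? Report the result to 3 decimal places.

1.579

P(θ) = 1 / (1 + exp(−a(θ − b)))
P_1 = 1/(1+e^{-0.3400}) = 0.5842
P_2 = 1/(1+e^{-5.2650}) = 0.9949
E[score] = 0.5842 + 0.9949 = 1.5790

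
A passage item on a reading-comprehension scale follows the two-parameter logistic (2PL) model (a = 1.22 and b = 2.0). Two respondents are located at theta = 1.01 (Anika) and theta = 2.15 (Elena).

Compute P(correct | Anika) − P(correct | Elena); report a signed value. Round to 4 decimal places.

-0.3155

P(theta) = 1 / (1 + exp(−a(theta − b)))
P(Anika) = 0.2301  [exponent -1.2078]
P(Elena) = 0.5456  [exponent 0.1830]
Difference = 0.2301 − 0.5456 = -0.3155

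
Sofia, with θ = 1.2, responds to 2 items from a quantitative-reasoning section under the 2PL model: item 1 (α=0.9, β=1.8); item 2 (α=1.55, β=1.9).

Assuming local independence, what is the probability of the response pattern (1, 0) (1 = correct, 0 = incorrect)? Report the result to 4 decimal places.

P(θ) = 1 / (1 + exp(−α(θ − β)))
P_1 = 1/(1+e^{0.5400}) = 0.3682
P_2 = 1/(1+e^{1.0850}) = 0.2526
L = P_1 × (1−P_2) = 0.3682 × 0.7474 = 0.27520

0.2752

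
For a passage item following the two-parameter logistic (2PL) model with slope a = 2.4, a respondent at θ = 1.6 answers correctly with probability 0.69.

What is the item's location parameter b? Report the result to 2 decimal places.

1.27

P(θ) = 1 / (1 + exp(−a(θ − b)))
logit(0.69) = ln(0.69/0.31) = 0.8001
b = θ − logit/(a) = 1.6 − 0.8001/2.4000 = 1.2666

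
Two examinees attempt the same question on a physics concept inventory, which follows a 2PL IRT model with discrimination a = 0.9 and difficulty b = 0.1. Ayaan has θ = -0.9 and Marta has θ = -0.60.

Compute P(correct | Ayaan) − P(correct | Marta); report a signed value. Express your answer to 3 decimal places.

-0.058

P(θ) = 1 / (1 + exp(−a(θ − b)))
P(Ayaan) = 0.2891  [exponent -0.9000]
P(Marta) = 0.3475  [exponent -0.6300]
Difference = 0.2891 − 0.3475 = -0.0585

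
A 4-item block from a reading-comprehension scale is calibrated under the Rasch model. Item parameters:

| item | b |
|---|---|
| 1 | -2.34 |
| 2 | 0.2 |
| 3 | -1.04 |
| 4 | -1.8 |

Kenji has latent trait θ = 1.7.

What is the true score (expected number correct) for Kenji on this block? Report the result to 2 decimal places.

P(θ) = 1 / (1 + exp(−(θ − b)))
P_1 = 1/(1+e^{-4.0400}) = 0.9827
P_2 = 1/(1+e^{-1.5000}) = 0.8176
P_3 = 1/(1+e^{-2.7400}) = 0.9393
P_4 = 1/(1+e^{-3.5000}) = 0.9707
E[score] = 0.9827 + 0.8176 + 0.9393 + 0.9707 = 3.7103

3.71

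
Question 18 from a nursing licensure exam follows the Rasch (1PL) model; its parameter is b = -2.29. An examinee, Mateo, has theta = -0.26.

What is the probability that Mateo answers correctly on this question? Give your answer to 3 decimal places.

P(theta) = 1 / (1 + exp(−(theta − b)))
Exponent: (-0.26 − (-2.29)) = 2.0300
1/(1 + e^{-2.0300}) = 0.8839
P = 0.8839

0.884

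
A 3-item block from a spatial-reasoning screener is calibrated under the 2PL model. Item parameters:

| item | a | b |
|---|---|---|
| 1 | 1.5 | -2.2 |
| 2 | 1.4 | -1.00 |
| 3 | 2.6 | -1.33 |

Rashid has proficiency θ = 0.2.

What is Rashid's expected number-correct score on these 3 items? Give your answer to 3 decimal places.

P(θ) = 1 / (1 + exp(−a(θ − b)))
P_1 = 1/(1+e^{-3.6000}) = 0.9734
P_2 = 1/(1+e^{-1.6800}) = 0.8429
P_3 = 1/(1+e^{-3.9780}) = 0.9816
E[score] = 0.9734 + 0.8429 + 0.9816 = 2.7979

2.798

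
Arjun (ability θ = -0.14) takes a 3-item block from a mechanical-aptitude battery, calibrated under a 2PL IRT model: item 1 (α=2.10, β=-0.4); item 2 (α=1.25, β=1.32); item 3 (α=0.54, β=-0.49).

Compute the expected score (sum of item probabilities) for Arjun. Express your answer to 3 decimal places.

P(θ) = 1 / (1 + exp(−α(θ − β)))
P_1 = 1/(1+e^{-0.5460}) = 0.6332
P_2 = 1/(1+e^{1.8250}) = 0.1388
P_3 = 1/(1+e^{-0.1890}) = 0.5471
E[score] = 0.6332 + 0.1388 + 0.5471 = 1.3192

1.319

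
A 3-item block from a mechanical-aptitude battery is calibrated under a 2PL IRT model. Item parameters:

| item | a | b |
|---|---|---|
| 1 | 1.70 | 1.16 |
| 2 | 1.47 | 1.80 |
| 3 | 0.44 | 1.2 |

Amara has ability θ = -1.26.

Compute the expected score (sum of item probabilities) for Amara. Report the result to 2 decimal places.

P(θ) = 1 / (1 + exp(−a(θ − b)))
P_1 = 1/(1+e^{4.1140}) = 0.0161
P_2 = 1/(1+e^{4.4982}) = 0.0110
P_3 = 1/(1+e^{1.0824}) = 0.2531
E[score] = 0.0161 + 0.0110 + 0.2531 = 0.2801

0.28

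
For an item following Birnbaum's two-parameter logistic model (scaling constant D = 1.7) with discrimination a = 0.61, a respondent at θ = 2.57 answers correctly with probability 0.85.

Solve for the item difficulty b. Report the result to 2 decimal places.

0.90

P(θ) = 1 / (1 + exp(−D·a(θ − b)))
logit(0.85) = ln(0.85/0.15) = 1.7346
b = θ − logit/(1.7·a) = 2.57 − 1.7346/1.0370 = 0.8973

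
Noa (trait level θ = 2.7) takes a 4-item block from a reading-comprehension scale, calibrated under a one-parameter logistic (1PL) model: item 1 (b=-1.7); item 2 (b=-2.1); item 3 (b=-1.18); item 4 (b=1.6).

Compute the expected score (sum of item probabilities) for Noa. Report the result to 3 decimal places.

P(θ) = 1 / (1 + exp(−(θ − b)))
P_1 = 1/(1+e^{-4.4000}) = 0.9879
P_2 = 1/(1+e^{-4.8000}) = 0.9918
P_3 = 1/(1+e^{-3.8800}) = 0.9798
P_4 = 1/(1+e^{-1.1000}) = 0.7503
E[score] = 0.9879 + 0.9918 + 0.9798 + 0.7503 = 3.7097

3.710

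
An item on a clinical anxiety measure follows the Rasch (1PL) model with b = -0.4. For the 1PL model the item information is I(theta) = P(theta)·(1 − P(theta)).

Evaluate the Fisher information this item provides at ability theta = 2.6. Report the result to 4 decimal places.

P = 1/(1+e^{-3.0000}) = 0.9526
P(1−P) = 0.9526 × 0.0474 = 0.0452
I = P(1−P) = 0.04518

0.0452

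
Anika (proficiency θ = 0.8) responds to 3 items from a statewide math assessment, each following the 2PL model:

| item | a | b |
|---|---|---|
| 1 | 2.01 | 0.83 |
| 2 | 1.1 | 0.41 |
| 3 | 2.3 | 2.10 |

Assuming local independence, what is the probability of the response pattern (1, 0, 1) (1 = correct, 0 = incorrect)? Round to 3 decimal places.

0.009

P(θ) = 1 / (1 + exp(−a(θ − b)))
P_1 = 1/(1+e^{0.0603}) = 0.4849
P_2 = 1/(1+e^{-0.4290}) = 0.6056
P_3 = 1/(1+e^{2.9900}) = 0.0479
L = P_1 × (1−P_2) × P_3 = 0.4849 × 0.3944 × 0.0479 = 0.00916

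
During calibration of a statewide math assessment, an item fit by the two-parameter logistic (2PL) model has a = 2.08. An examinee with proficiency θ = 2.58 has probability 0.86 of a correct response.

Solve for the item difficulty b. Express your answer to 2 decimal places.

P(θ) = 1 / (1 + exp(−a(θ − b)))
logit(0.86) = ln(0.86/0.14) = 1.8153
b = θ − logit/(a) = 2.58 − 1.8153/2.0800 = 1.7073

1.71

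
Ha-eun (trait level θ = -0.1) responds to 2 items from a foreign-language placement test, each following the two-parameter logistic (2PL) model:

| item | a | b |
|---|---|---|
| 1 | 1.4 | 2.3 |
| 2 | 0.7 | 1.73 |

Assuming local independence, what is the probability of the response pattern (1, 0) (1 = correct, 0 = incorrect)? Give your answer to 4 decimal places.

0.0263

P(θ) = 1 / (1 + exp(−a(θ − b)))
P_1 = 1/(1+e^{3.3600}) = 0.0336
P_2 = 1/(1+e^{1.2810}) = 0.2174
L = P_1 × (1−P_2) = 0.0336 × 0.7826 = 0.02627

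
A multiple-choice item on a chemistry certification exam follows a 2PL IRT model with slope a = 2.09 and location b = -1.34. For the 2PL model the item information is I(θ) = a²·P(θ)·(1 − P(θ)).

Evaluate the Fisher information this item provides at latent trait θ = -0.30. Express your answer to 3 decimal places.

0.401

P = 1/(1+e^{-2.1736}) = 0.8979
P(1−P) = 0.8979 × 0.1021 = 0.0917
I = a² × P(1−P) = 2.09² × 0.0917 = 0.40061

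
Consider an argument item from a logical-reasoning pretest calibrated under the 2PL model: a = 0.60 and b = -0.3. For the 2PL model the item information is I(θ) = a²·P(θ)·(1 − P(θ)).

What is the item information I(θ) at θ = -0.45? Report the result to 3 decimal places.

0.090

P = 1/(1+e^{0.0900}) = 0.4775
P(1−P) = 0.4775 × 0.5225 = 0.2495
I = a² × P(1−P) = 0.60² × 0.2495 = 0.08982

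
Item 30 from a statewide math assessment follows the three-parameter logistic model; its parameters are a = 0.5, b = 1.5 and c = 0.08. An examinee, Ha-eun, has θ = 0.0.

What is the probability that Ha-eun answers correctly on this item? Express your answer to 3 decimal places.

0.375

P(θ) = c + (1 − c) · 1 / (1 + exp(−a(θ − b)))
Exponent: 0.5 × (0.0 − 1.5) = -0.7500
1/(1 + e^{0.7500}) = 0.3208
P = 0.08 + 0.92 × 0.3208 = 0.3752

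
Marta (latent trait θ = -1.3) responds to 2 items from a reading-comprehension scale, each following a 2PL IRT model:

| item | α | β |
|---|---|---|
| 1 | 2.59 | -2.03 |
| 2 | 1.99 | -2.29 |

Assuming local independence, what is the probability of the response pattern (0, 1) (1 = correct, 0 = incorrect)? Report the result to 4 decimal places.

0.1151

P(θ) = 1 / (1 + exp(−α(θ − β)))
P_1 = 1/(1+e^{-1.8907}) = 0.8688
P_2 = 1/(1+e^{-1.9701}) = 0.8776
L = (1−P_1) × P_2 = 0.1312 × 0.8776 = 0.11511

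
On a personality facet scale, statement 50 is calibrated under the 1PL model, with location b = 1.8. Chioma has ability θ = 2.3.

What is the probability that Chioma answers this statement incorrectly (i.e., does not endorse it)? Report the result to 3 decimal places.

0.378

P(θ) = 1 / (1 + exp(−(θ − b)))
Exponent: (2.3 − 1.8) = 0.5000
1/(1 + e^{-0.5000}) = 0.6225
P = 0.6225
P(incorrect) = 1 − 0.6225 = 0.3775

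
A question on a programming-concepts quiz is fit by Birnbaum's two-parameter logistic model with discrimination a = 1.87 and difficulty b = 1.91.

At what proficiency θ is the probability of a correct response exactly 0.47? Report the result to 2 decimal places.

P(θ) = 1 / (1 + exp(−a(θ − b)))
logit = ln(0.4700/0.5300) = -0.1201
θ = b + logit/(a) = 1.91 + (-0.1201)/1.8700 = 1.8458

1.85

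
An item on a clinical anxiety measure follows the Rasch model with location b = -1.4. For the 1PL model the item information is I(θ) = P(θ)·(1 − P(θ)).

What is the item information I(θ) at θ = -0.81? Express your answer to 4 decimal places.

0.2294

P = 1/(1+e^{-0.5900}) = 0.6434
P(1−P) = 0.6434 × 0.3566 = 0.2294
I = P(1−P) = 0.22945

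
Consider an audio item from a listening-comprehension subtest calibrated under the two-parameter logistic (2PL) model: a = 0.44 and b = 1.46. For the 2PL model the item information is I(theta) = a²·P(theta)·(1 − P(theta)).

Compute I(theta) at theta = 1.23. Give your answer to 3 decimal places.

0.048

P = 1/(1+e^{0.1012}) = 0.4747
P(1−P) = 0.4747 × 0.5253 = 0.2494
I = a² × P(1−P) = 0.44² × 0.2494 = 0.04828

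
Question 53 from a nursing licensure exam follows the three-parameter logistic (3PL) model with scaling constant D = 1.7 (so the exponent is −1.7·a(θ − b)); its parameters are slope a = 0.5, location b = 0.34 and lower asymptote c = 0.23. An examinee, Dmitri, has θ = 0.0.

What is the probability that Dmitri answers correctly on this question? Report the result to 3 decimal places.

P(θ) = c + (1 − c) · 1 / (1 + exp(−D·a(θ − b)))
Exponent: 1.7 × 0.5 × (0.0 − 0.34) = -0.2890
1/(1 + e^{0.2890}) = 0.4282
P = 0.23 + 0.77 × 0.4282 = 0.5598

0.560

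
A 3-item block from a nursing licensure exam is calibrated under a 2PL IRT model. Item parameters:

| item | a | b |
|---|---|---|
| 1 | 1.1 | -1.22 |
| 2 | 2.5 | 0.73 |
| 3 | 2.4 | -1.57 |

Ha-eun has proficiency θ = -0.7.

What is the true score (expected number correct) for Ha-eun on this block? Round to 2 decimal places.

P(θ) = 1 / (1 + exp(−a(θ − b)))
P_1 = 1/(1+e^{-0.5720}) = 0.6392
P_2 = 1/(1+e^{3.5750}) = 0.0273
P_3 = 1/(1+e^{-2.0880}) = 0.8897
E[score] = 0.6392 + 0.0273 + 0.8897 = 1.5562

1.56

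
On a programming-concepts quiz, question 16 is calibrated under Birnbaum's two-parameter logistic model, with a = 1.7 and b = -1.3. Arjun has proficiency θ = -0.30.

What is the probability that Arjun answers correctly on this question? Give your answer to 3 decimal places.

P(θ) = 1 / (1 + exp(−a(θ − b)))
Exponent: 1.7 × (-0.30 − (-1.3)) = 1.7000
1/(1 + e^{-1.7000}) = 0.8455

0.846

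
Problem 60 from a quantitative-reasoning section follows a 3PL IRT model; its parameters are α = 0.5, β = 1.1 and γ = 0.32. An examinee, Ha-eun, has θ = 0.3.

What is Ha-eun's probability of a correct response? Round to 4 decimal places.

P(θ) = γ + (1 − γ) · 1 / (1 + exp(−α(θ − β)))
Exponent: 0.5 × (0.3 − 1.1) = -0.4000
1/(1 + e^{0.4000}) = 0.4013
P = 0.32 + 0.68 × 0.4013 = 0.5929

0.5929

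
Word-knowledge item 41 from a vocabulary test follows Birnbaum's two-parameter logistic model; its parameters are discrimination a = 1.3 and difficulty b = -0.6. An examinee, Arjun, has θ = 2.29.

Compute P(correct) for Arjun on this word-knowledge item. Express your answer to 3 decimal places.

P(θ) = 1 / (1 + exp(−a(θ − b)))
Exponent: 1.3 × (2.29 − (-0.6)) = 3.7570
1/(1 + e^{-3.7570}) = 0.9772

0.977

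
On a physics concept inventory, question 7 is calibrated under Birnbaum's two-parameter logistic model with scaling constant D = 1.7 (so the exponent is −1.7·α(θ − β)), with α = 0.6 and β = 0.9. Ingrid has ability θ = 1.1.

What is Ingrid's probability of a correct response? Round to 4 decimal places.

0.5508

P(θ) = 1 / (1 + exp(−D·α(θ − β)))
Exponent: 1.7 × 0.6 × (1.1 − 0.9) = 0.2040
1/(1 + e^{-0.2040}) = 0.5508
P = 0.5508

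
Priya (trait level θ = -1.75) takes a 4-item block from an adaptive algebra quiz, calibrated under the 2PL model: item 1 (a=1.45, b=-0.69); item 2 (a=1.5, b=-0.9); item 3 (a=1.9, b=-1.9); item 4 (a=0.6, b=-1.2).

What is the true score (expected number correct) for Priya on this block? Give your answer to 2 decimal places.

P(θ) = 1 / (1 + exp(−a(θ − b)))
P_1 = 1/(1+e^{1.5370}) = 0.1770
P_2 = 1/(1+e^{1.2750}) = 0.2184
P_3 = 1/(1+e^{-0.2850}) = 0.5708
P_4 = 1/(1+e^{0.3300}) = 0.4182
E[score] = 0.1770 + 0.2184 + 0.5708 + 0.4182 = 1.3844

1.38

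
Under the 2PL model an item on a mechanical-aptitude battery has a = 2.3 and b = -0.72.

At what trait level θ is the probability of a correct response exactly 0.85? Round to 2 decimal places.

0.03

P(θ) = 1 / (1 + exp(−a(θ − b)))
logit = ln(0.8500/0.1500) = 1.7346
θ = b + logit/(a) = -0.72 + 1.7346/2.3000 = 0.0342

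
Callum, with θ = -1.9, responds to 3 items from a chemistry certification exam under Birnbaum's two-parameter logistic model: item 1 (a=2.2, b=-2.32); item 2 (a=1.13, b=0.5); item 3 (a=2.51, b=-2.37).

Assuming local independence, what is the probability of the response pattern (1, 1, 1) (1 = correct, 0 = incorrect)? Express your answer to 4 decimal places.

P(θ) = 1 / (1 + exp(−a(θ − b)))
P_1 = 1/(1+e^{-0.9240}) = 0.7159
P_2 = 1/(1+e^{2.7120}) = 0.0623
P_3 = 1/(1+e^{-1.1797}) = 0.7649
L = P_1 × P_2 × P_3 = 0.7159 × 0.0623 × 0.7649 = 0.03410

0.0341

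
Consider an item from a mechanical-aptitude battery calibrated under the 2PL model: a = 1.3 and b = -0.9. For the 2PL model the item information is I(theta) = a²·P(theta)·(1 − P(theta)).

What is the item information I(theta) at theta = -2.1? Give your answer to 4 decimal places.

P = 1/(1+e^{1.5600}) = 0.1736
P(1−P) = 0.1736 × 0.8264 = 0.1435
I = a² × P(1−P) = 1.3² × 0.1435 = 0.24250

0.2425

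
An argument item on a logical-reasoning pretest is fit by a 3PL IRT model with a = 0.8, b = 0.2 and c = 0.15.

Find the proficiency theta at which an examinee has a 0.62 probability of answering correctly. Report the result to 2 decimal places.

0.47

P(theta) = c + (1 − c) · 1 / (1 + exp(−a(theta − b)))
Remove guessing floor: (0.62 − 0.15)/(1 − 0.15) = 0.5529
logit = ln(0.5529/0.4471) = 0.2126
theta = b + logit/(a) = 0.2 + 0.2126/0.8000 = 0.4657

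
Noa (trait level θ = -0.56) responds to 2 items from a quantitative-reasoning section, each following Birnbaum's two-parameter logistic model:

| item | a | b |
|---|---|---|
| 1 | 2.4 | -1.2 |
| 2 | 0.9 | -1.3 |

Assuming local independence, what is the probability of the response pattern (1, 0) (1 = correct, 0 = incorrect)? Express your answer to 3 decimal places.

P(θ) = 1 / (1 + exp(−a(θ − b)))
P_1 = 1/(1+e^{-1.5360}) = 0.8229
P_2 = 1/(1+e^{-0.6660}) = 0.6606
L = P_1 × (1−P_2) = 0.8229 × 0.3394 = 0.27928

0.279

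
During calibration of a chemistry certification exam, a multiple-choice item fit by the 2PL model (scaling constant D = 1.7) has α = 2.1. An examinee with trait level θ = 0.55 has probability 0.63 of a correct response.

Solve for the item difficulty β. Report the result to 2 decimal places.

0.40

P(θ) = 1 / (1 + exp(−D·α(θ − β)))
logit(0.63) = ln(0.63/0.37) = 0.5322
β = θ − logit/(1.7·α) = 0.55 − 0.5322/3.5700 = 0.4009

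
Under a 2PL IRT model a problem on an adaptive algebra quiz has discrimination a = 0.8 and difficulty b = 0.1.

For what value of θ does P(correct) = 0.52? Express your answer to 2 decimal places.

P(θ) = 1 / (1 + exp(−a(θ − b)))
logit = ln(0.5200/0.4800) = 0.0800
θ = b + logit/(a) = 0.1 + 0.0800/0.8000 = 0.2001

0.20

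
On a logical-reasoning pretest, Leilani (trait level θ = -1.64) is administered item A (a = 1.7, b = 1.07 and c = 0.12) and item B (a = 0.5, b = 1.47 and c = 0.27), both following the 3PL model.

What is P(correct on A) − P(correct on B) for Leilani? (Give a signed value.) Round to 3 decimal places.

P(θ) = c + (1 − c) · 1 / (1 + exp(−a(θ − b)))
P_A = 0.1287
P_B = 0.3973
P_A − P_B = -0.2686

-0.269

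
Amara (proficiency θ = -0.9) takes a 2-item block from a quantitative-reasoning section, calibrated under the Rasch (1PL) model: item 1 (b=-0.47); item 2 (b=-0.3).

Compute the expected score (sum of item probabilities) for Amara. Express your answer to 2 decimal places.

0.75

P(θ) = 1 / (1 + exp(−(θ − b)))
P_1 = 1/(1+e^{0.4300}) = 0.3941
P_2 = 1/(1+e^{0.6000}) = 0.3543
E[score] = 0.3941 + 0.3543 = 0.7485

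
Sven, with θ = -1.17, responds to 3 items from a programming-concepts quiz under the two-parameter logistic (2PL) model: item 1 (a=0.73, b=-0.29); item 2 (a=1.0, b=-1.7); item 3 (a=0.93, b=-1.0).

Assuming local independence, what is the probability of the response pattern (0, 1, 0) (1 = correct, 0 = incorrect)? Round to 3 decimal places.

P(θ) = 1 / (1 + exp(−a(θ − b)))
P_1 = 1/(1+e^{0.6424}) = 0.3447
P_2 = 1/(1+e^{-0.5300}) = 0.6295
P_3 = 1/(1+e^{0.1581}) = 0.4606
L = (1−P_1) × P_2 × (1−P_3) = 0.6553 × 0.6295 × 0.5394 = 0.22252

0.223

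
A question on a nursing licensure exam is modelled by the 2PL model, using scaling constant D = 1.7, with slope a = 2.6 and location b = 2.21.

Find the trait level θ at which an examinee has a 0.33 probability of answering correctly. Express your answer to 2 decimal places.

2.05

P(θ) = 1 / (1 + exp(−D·a(θ − b)))
logit = ln(0.3300/0.6700) = -0.7082
θ = b + logit/(1.7·a) = 2.21 + (-0.7082)/4.4200 = 2.0498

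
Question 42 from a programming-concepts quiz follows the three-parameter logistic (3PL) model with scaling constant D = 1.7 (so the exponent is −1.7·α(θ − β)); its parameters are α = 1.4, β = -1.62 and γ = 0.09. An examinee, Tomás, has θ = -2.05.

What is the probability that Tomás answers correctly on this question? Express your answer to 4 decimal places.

0.3306

P(θ) = γ + (1 − γ) · 1 / (1 + exp(−D·α(θ − β)))
Exponent: 1.7 × 1.4 × (-2.05 − (-1.62)) = -1.0234
1/(1 + e^{1.0234}) = 0.2644
P = 0.09 + 0.91 × 0.2644 = 0.3306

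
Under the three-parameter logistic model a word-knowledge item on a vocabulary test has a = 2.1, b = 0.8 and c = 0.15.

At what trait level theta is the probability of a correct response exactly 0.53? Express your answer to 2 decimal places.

0.70

P(theta) = c + (1 − c) · 1 / (1 + exp(−a(theta − b)))
Remove guessing floor: (0.53 − 0.15)/(1 − 0.15) = 0.4471
logit = ln(0.4471/0.5529) = -0.2126
theta = b + logit/(a) = 0.8 + (-0.2126)/2.1000 = 0.6988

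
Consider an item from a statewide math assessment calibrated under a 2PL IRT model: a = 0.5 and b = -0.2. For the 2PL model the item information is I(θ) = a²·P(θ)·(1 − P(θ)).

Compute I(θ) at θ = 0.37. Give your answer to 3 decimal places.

0.061

P = 1/(1+e^{-0.2850}) = 0.5708
P(1−P) = 0.5708 × 0.4292 = 0.2450
I = a² × P(1−P) = 0.5² × 0.2450 = 0.06125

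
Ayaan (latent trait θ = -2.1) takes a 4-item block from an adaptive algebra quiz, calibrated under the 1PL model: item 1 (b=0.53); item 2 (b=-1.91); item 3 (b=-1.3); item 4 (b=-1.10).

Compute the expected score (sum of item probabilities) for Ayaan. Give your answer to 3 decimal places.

1.099

P(θ) = 1 / (1 + exp(−(θ − b)))
P_1 = 1/(1+e^{2.6300}) = 0.0672
P_2 = 1/(1+e^{0.1900}) = 0.4526
P_3 = 1/(1+e^{0.8000}) = 0.3100
P_4 = 1/(1+e^{1.0000}) = 0.2689
E[score] = 0.0672 + 0.4526 + 0.3100 + 0.2689 = 1.0988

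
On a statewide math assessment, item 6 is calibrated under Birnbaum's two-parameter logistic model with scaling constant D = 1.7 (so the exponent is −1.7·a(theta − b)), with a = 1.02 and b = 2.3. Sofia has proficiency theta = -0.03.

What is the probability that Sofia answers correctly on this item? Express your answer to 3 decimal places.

P(theta) = 1 / (1 + exp(−D·a(theta − b)))
Exponent: 1.7 × 1.02 × (-0.03 − 2.3) = -4.0402
1/(1 + e^{4.0402}) = 0.0173
P = 0.0173

0.017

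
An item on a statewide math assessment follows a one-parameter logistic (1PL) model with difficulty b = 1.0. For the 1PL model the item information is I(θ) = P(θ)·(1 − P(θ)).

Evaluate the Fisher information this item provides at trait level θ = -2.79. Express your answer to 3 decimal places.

P = 1/(1+e^{3.7900}) = 0.0221
P(1−P) = 0.0221 × 0.9779 = 0.0216
I = P(1−P) = 0.02161

0.022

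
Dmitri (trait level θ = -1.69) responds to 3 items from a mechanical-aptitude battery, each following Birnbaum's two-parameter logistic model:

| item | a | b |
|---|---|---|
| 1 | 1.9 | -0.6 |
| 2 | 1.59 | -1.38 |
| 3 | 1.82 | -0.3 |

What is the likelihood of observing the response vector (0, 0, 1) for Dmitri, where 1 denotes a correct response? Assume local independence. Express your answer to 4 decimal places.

0.0407

P(θ) = 1 / (1 + exp(−a(θ − b)))
P_1 = 1/(1+e^{2.0710}) = 0.1119
P_2 = 1/(1+e^{0.4929}) = 0.3792
P_3 = 1/(1+e^{2.5298}) = 0.0738
L = (1−P_1) × (1−P_2) × P_3 = 0.8881 × 0.6208 × 0.0738 = 0.04068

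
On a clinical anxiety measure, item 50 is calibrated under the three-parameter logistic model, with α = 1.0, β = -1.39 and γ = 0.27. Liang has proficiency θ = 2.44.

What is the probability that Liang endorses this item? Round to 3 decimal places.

0.984

P(θ) = γ + (1 − γ) · 1 / (1 + exp(−α(θ − β)))
Exponent: 1.0 × (2.44 − (-1.39)) = 3.8300
1/(1 + e^{-3.8300}) = 0.9788
P = 0.27 + 0.73 × 0.9788 = 0.9845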